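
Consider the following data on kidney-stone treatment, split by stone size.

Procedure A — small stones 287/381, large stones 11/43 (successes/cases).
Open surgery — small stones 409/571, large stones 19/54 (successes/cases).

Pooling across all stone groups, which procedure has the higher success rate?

Procedure A

Small stones: Procedure A 287/381 = 75.3%, open surgery 409/571 = 71.6% → Procedure A
Large stones: Procedure A 11/43 = 25.6%, open surgery 19/54 = 35.2% → open surgery
Overall: Procedure A 298/424 = 70.3%, open surgery 428/625 = 68.5% → Procedure A
(Neither sweeps every stone group, but Procedure A has the higher pooled rate.)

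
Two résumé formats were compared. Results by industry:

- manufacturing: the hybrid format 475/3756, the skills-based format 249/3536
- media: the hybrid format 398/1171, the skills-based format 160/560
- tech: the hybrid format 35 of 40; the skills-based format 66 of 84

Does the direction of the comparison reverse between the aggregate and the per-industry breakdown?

Manufacturing: the hybrid format 475/3756 = 12.6%, the skills-based format 249/3536 = 7.0% → the hybrid format
Media: the hybrid format 398/1171 = 34.0%, the skills-based format 160/560 = 28.6% → the hybrid format
Tech: the hybrid format 35/40 = 87.5%, the skills-based format 66/84 = 78.6% → the hybrid format
Overall: the hybrid format 908/4967 = 18.3%, the skills-based format 475/4180 = 11.4% → the hybrid format
The hybrid format wins overall and in every industry group — no reversal.

No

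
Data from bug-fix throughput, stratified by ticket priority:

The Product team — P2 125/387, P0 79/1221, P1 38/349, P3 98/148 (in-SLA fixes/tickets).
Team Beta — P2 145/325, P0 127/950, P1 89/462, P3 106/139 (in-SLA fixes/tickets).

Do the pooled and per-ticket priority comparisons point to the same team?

P2: the Product team 125/387 = 32.3%, Team Beta 145/325 = 44.6% → Team Beta
P0: the Product team 79/1221 = 6.5%, Team Beta 127/950 = 13.4% → Team Beta
P1: the Product team 38/349 = 10.9%, Team Beta 89/462 = 19.3% → Team Beta
P3: the Product team 98/148 = 66.2%, Team Beta 106/139 = 76.3% → Team Beta
Overall: the Product team 340/2105 = 16.2%, Team Beta 467/1876 = 24.9% → Team Beta
Team Beta wins overall and in every ticket group — no reversal.

Yes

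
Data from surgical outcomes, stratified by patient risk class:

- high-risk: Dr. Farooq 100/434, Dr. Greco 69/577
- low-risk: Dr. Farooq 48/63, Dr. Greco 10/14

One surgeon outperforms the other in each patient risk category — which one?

High-risk: Dr. Farooq 100/434 = 23.0%, Dr. Greco 69/577 = 12.0% → Dr. Farooq
Low-risk: Dr. Farooq 48/63 = 76.2%, Dr. Greco 10/14 = 71.4% → Dr. Farooq
Dr. Farooq has the higher rate in both groups.

Dr. Farooq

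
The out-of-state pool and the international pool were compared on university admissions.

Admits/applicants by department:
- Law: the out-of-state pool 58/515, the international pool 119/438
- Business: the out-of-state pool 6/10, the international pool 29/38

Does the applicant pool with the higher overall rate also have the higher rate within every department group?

Law: the out-of-state pool 58/515 = 11.3%, the international pool 119/438 = 27.2% → the international pool
Business: the out-of-state pool 6/10 = 60.0%, the international pool 29/38 = 76.3% → the international pool
Overall: the out-of-state pool 64/525 = 12.2%, the international pool 148/476 = 31.1% → the international pool
The international pool wins overall and in every department group — no reversal.

Yes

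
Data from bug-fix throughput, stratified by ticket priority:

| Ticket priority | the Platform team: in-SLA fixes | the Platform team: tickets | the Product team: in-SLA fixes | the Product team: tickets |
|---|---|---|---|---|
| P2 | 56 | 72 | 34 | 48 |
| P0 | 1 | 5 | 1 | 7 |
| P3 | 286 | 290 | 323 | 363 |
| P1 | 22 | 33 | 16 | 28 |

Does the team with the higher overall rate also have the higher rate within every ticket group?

Yes

P2: the Platform team 56/72 = 77.8%, the Product team 34/48 = 70.8% → the Platform team
P0: the Platform team 1/5 = 20.0%, the Product team 1/7 = 14.3% → the Platform team
P3: the Platform team 286/290 = 98.6%, the Product team 323/363 = 89.0% → the Platform team
P1: the Platform team 22/33 = 66.7%, the Product team 16/28 = 57.1% → the Platform team
Overall: the Platform team 365/400 = 91.2%, the Product team 374/446 = 83.9% → the Platform team
The Platform team wins overall and in every ticket group — no reversal.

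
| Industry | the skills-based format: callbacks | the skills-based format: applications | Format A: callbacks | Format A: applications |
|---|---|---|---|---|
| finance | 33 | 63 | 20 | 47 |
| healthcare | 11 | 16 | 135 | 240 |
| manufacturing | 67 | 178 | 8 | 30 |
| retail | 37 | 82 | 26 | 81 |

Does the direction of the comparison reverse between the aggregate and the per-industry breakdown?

Finance: the skills-based format 33/63 = 52.4%, Format A 20/47 = 42.6% → the skills-based format
Healthcare: the skills-based format 11/16 = 68.8%, Format A 135/240 = 56.2% → the skills-based format
Manufacturing: the skills-based format 67/178 = 37.6%, Format A 8/30 = 26.7% → the skills-based format
Retail: the skills-based format 37/82 = 45.1%, Format A 26/81 = 32.1% → the skills-based format
Overall: the skills-based format 148/339 = 43.7%, Format A 189/398 = 47.5% → Format A
The skills-based format wins each industry group but Format A wins overall — the comparison reverses. The skills-based format's applications skew toward manufacturing, which has a lower base rate.

Yes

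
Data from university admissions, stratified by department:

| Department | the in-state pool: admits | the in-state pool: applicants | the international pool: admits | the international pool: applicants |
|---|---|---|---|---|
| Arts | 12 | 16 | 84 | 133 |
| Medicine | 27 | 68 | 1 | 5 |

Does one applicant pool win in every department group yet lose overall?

Arts: the in-state pool 12/16 = 75.0%, the international pool 84/133 = 63.2% → the in-state pool
Medicine: the in-state pool 27/68 = 39.7%, the international pool 1/5 = 20.0% → the in-state pool
Overall: the in-state pool 39/84 = 46.4%, the international pool 85/138 = 61.6% → the international pool
The in-state pool wins each department group but the international pool wins overall — the comparison reverses. The in-state pool's applicants skew toward Medicine, which has a lower base rate.

Yes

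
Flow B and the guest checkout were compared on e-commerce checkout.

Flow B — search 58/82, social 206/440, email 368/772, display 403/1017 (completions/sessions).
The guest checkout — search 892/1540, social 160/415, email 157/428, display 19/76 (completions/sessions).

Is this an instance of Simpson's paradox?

Yes

Search: Flow B 58/82 = 70.7%, the guest checkout 892/1540 = 57.9% → Flow B
Social: Flow B 206/440 = 46.8%, the guest checkout 160/415 = 38.6% → Flow B
Email: Flow B 368/772 = 47.7%, the guest checkout 157/428 = 36.7% → Flow B
Display: Flow B 403/1017 = 39.6%, the guest checkout 19/76 = 25.0% → Flow B
Overall: Flow B 1035/2311 = 44.8%, the guest checkout 1228/2459 = 49.9% → the guest checkout
Flow B wins each traffic group but the guest checkout wins overall — the comparison reverses. Flow B's sessions skew toward display, which has a lower base rate.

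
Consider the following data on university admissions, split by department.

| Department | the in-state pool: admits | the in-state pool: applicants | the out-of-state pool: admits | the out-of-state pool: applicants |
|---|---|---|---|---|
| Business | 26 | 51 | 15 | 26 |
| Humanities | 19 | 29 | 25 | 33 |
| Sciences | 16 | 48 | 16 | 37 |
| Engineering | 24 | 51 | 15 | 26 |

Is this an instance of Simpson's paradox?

Business: the in-state pool 26/51 = 51.0%, the out-of-state pool 15/26 = 57.7% → the out-of-state pool
Humanities: the in-state pool 19/29 = 65.5%, the out-of-state pool 25/33 = 75.8% → the out-of-state pool
Sciences: the in-state pool 16/48 = 33.3%, the out-of-state pool 16/37 = 43.2% → the out-of-state pool
Engineering: the in-state pool 24/51 = 47.1%, the out-of-state pool 15/26 = 57.7% → the out-of-state pool
Overall: the in-state pool 85/179 = 47.5%, the out-of-state pool 71/122 = 58.2% → the out-of-state pool
The out-of-state pool wins overall and in every department group — no reversal.

No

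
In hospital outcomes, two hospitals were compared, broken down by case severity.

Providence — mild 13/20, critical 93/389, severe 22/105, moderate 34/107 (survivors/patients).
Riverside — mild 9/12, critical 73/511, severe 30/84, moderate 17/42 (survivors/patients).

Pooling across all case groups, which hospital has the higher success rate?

Mild: Providence 13/20 = 65.0%, Riverside 9/12 = 75.0% → Riverside
Critical: Providence 93/389 = 23.9%, Riverside 73/511 = 14.3% → Providence
Severe: Providence 22/105 = 21.0%, Riverside 30/84 = 35.7% → Riverside
Moderate: Providence 34/107 = 31.8%, Riverside 17/42 = 40.5% → Riverside
Overall: Providence 162/621 = 26.1%, Riverside 129/649 = 19.9% → Providence
(Neither sweeps every case group, but Providence has the higher pooled rate.)

Providence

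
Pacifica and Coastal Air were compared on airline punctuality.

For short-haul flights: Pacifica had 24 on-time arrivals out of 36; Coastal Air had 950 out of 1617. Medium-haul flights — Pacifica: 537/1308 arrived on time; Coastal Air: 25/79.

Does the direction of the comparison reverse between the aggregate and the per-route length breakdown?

Short-haul: Pacifica 24/36 = 66.7%, Coastal Air 950/1617 = 58.8% → Pacifica
Medium-haul: Pacifica 537/1308 = 41.1%, Coastal Air 25/79 = 31.6% → Pacifica
Overall: Pacifica 561/1344 = 41.7%, Coastal Air 975/1696 = 57.5% → Coastal Air
Pacifica wins each route group but Coastal Air wins overall — the comparison reverses. Pacifica's flights skew toward medium-haul, which has a lower base rate.

Yes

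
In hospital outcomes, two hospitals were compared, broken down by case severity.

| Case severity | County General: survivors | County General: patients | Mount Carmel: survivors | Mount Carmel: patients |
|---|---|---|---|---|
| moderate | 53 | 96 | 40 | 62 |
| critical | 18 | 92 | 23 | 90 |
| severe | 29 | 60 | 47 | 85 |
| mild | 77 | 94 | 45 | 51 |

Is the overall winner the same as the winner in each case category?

Moderate: County General 53/96 = 55.2%, Mount Carmel 40/62 = 64.5% → Mount Carmel
Critical: County General 18/92 = 19.6%, Mount Carmel 23/90 = 25.6% → Mount Carmel
Severe: County General 29/60 = 48.3%, Mount Carmel 47/85 = 55.3% → Mount Carmel
Mild: County General 77/94 = 81.9%, Mount Carmel 45/51 = 88.2% → Mount Carmel
Overall: County General 177/342 = 51.8%, Mount Carmel 155/288 = 53.8% → Mount Carmel
Mount Carmel wins overall and in every case group — no reversal.

Yes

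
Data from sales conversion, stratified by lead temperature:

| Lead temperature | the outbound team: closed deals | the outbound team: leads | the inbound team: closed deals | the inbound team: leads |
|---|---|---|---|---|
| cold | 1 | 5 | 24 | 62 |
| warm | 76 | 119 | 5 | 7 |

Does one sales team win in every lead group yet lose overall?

Yes

Cold: the outbound team 1/5 = 20.0%, the inbound team 24/62 = 38.7% → the inbound team
Warm: the outbound team 76/119 = 63.9%, the inbound team 5/7 = 71.4% → the inbound team
Overall: the outbound team 77/124 = 62.1%, the inbound team 29/69 = 42.0% → the outbound team
The inbound team wins each lead group but the outbound team wins overall — the comparison reverses. The inbound team's leads skew toward cold, which has a lower base rate.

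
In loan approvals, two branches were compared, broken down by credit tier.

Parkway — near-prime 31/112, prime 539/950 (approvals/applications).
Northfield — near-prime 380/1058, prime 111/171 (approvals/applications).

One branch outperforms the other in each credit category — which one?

Near-prime: Parkway 31/112 = 27.7%, Northfield 380/1058 = 35.9% → Northfield
Prime: Parkway 539/950 = 56.7%, Northfield 111/171 = 64.9% → Northfield
Northfield has the higher rate in both groups.

Northfield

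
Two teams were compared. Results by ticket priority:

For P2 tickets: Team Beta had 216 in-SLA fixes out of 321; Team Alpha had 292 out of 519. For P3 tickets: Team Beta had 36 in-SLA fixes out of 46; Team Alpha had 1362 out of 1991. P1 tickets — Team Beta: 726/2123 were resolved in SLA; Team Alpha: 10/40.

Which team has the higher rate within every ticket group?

Team Beta

P2: Team Beta 216/321 = 67.3%, Team Alpha 292/519 = 56.3% → Team Beta
P3: Team Beta 36/46 = 78.3%, Team Alpha 1362/1991 = 68.4% → Team Beta
P1: Team Beta 726/2123 = 34.2%, Team Alpha 10/40 = 25.0% → Team Beta
Team Beta has the higher rate in all 3 groups.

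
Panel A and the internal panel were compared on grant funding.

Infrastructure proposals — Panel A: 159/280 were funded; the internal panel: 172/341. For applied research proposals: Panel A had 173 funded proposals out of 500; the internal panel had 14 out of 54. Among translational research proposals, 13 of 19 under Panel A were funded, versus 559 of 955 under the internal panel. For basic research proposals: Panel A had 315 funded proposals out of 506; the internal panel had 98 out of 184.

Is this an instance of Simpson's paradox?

Yes

Infrastructure: Panel A 159/280 = 56.8%, the internal panel 172/341 = 50.4% → Panel A
Applied research: Panel A 173/500 = 34.6%, the internal panel 14/54 = 25.9% → Panel A
Translational research: Panel A 13/19 = 68.4%, the internal panel 559/955 = 58.5% → Panel A
Basic research: Panel A 315/506 = 62.3%, the internal panel 98/184 = 53.3% → Panel A
Overall: Panel A 660/1305 = 50.6%, the internal panel 843/1534 = 55.0% → the internal panel
Panel A wins each proposal group but the internal panel wins overall — the comparison reverses. Panel A's proposals skew toward applied research, which has a lower base rate.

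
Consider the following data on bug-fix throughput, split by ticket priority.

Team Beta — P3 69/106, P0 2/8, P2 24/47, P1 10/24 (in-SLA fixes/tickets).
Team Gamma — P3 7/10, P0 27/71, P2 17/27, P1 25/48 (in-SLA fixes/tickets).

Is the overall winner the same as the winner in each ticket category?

No

P3: Team Beta 69/106 = 65.1%, Team Gamma 7/10 = 70.0% → Team Gamma
P0: Team Beta 2/8 = 25.0%, Team Gamma 27/71 = 38.0% → Team Gamma
P2: Team Beta 24/47 = 51.1%, Team Gamma 17/27 = 63.0% → Team Gamma
P1: Team Beta 10/24 = 41.7%, Team Gamma 25/48 = 52.1% → Team Gamma
Overall: Team Beta 105/185 = 56.8%, Team Gamma 76/156 = 48.7% → Team Beta
Team Gamma wins each ticket group but Team Beta wins overall — the comparison reverses. Team Gamma's tickets skew toward P0, which has a lower base rate.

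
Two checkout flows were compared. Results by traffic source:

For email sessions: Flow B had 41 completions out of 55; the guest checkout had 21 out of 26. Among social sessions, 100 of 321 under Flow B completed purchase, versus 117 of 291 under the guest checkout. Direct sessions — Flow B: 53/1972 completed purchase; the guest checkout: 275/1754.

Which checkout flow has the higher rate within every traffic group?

Email: Flow B 41/55 = 74.5%, the guest checkout 21/26 = 80.8% → the guest checkout
Social: Flow B 100/321 = 31.2%, the guest checkout 117/291 = 40.2% → the guest checkout
Direct: Flow B 53/1972 = 2.7%, the guest checkout 275/1754 = 15.7% → the guest checkout
The guest checkout has the higher rate in all 3 groups.

the guest checkout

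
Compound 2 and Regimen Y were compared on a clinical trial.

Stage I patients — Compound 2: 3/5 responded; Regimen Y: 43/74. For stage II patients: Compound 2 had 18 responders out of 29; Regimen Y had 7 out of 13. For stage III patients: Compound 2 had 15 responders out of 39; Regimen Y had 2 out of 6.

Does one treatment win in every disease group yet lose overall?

Stage I: Compound 2 3/5 = 60.0%, Regimen Y 43/74 = 58.1% → Compound 2
Stage II: Compound 2 18/29 = 62.1%, Regimen Y 7/13 = 53.8% → Compound 2
Stage III: Compound 2 15/39 = 38.5%, Regimen Y 2/6 = 33.3% → Compound 2
Overall: Compound 2 36/73 = 49.3%, Regimen Y 52/93 = 55.9% → Regimen Y
Compound 2 wins each disease group but Regimen Y wins overall — the comparison reverses. Compound 2's patients skew toward stage III, which has a lower base rate.

Yes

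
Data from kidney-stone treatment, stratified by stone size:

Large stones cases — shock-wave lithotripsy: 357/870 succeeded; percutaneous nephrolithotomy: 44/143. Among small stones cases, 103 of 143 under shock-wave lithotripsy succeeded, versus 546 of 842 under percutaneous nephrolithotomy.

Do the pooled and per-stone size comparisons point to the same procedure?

No

Large stones: shock-wave lithotripsy 357/870 = 41.0%, percutaneous nephrolithotomy 44/143 = 30.8% → shock-wave lithotripsy
Small stones: shock-wave lithotripsy 103/143 = 72.0%, percutaneous nephrolithotomy 546/842 = 64.8% → shock-wave lithotripsy
Overall: shock-wave lithotripsy 460/1013 = 45.4%, percutaneous nephrolithotomy 590/985 = 59.9% → percutaneous nephrolithotomy
Shock-wave lithotripsy wins each stone group but percutaneous nephrolithotomy wins overall — the comparison reverses. Shock-wave lithotripsy's cases skew toward large stones, which has a lower base rate.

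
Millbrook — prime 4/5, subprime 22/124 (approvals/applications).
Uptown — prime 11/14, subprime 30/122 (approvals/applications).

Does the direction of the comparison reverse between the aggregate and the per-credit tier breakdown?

Prime: Millbrook 4/5 = 80.0%, Uptown 11/14 = 78.6% → Millbrook
Subprime: Millbrook 22/124 = 17.7%, Uptown 30/122 = 24.6% → Uptown
Overall: Millbrook 26/129 = 20.2%, Uptown 41/136 = 30.1% → Uptown
Neither sweeps: Millbrook wins 1 of 2 groups, Uptown wins 1. Uptown wins overall but not every group — no Simpson reversal.

No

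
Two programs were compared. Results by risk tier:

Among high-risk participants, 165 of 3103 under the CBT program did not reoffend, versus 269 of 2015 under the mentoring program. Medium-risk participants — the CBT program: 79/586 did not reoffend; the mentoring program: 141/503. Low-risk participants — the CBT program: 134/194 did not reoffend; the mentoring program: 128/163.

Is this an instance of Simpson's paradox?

No

High-risk: the CBT program 165/3103 = 5.3%, the mentoring program 269/2015 = 13.3% → the mentoring program
Medium-risk: the CBT program 79/586 = 13.5%, the mentoring program 141/503 = 28.0% → the mentoring program
Low-risk: the CBT program 134/194 = 69.1%, the mentoring program 128/163 = 78.5% → the mentoring program
Overall: the CBT program 378/3883 = 9.7%, the mentoring program 538/2681 = 20.1% → the mentoring program
The mentoring program wins overall and in every risk group — no reversal.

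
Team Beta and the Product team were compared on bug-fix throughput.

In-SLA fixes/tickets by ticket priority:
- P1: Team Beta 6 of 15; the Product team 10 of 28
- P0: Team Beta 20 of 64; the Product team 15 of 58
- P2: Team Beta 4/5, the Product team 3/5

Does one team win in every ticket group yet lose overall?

No

P1: Team Beta 6/15 = 40.0%, the Product team 10/28 = 35.7% → Team Beta
P0: Team Beta 20/64 = 31.2%, the Product team 15/58 = 25.9% → Team Beta
P2: Team Beta 4/5 = 80.0%, the Product team 3/5 = 60.0% → Team Beta
Overall: Team Beta 30/84 = 35.7%, the Product team 28/91 = 30.8% → Team Beta
Team Beta wins overall and in every ticket group — no reversal.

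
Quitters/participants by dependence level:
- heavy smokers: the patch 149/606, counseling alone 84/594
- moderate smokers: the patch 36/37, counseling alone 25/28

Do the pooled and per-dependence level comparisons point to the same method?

Yes

Heavy smokers: the patch 149/606 = 24.6%, counseling alone 84/594 = 14.1% → the patch
Moderate smokers: the patch 36/37 = 97.3%, counseling alone 25/28 = 89.3% → the patch
Overall: the patch 185/643 = 28.8%, counseling alone 109/622 = 17.5% → the patch
The patch wins overall and in every dependence group — no reversal.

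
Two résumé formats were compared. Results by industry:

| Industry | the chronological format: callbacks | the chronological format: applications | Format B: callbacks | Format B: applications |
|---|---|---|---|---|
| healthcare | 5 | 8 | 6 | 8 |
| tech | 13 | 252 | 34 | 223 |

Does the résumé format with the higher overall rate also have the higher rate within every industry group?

Yes

Healthcare: the chronological format 5/8 = 62.5%, Format B 6/8 = 75.0% → Format B
Tech: the chronological format 13/252 = 5.2%, Format B 34/223 = 15.2% → Format B
Overall: the chronological format 18/260 = 6.9%, Format B 40/231 = 17.3% → Format B
Format B wins overall and in every industry group — no reversal.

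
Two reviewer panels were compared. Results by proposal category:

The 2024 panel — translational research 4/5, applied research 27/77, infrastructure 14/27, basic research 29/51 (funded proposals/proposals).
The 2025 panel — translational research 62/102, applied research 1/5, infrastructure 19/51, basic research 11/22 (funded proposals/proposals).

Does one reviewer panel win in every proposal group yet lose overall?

Yes

Translational research: the 2024 panel 4/5 = 80.0%, the 2025 panel 62/102 = 60.8% → the 2024 panel
Applied research: the 2024 panel 27/77 = 35.1%, the 2025 panel 1/5 = 20.0% → the 2024 panel
Infrastructure: the 2024 panel 14/27 = 51.9%, the 2025 panel 19/51 = 37.3% → the 2024 panel
Basic research: the 2024 panel 29/51 = 56.9%, the 2025 panel 11/22 = 50.0% → the 2024 panel
Overall: the 2024 panel 74/160 = 46.2%, the 2025 panel 93/180 = 51.7% → the 2025 panel
The 2024 panel wins each proposal group but the 2025 panel wins overall — the comparison reverses. The 2024 panel's proposals skew toward applied research, which has a lower base rate.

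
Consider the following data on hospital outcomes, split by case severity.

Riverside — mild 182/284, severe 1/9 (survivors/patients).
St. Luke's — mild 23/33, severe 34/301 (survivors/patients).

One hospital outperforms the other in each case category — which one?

Mild: Riverside 182/284 = 64.1%, St. Luke's 23/33 = 69.7% → St. Luke's
Severe: Riverside 1/9 = 11.1%, St. Luke's 34/301 = 11.3% → St. Luke's
St. Luke's has the higher rate in both groups.

St. Luke's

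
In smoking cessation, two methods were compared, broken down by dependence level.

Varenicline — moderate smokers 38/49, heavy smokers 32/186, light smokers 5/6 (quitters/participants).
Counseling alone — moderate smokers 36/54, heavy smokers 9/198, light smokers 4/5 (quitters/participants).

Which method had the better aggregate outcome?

Moderate smokers: varenicline 38/49 = 77.6%, counseling alone 36/54 = 66.7% → varenicline
Heavy smokers: varenicline 32/186 = 17.2%, counseling alone 9/198 = 4.5% → varenicline
Light smokers: varenicline 5/6 = 83.3%, counseling alone 4/5 = 80.0% → varenicline
Overall: varenicline 75/241 = 31.1%, counseling alone 49/257 = 19.1% → varenicline

varenicline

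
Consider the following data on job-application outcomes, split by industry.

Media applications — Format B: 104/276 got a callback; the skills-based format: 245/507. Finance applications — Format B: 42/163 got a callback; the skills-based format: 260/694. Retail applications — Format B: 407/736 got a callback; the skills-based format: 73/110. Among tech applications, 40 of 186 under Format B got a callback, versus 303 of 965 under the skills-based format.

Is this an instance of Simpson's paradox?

Media: Format B 104/276 = 37.7%, the skills-based format 245/507 = 48.3% → the skills-based format
Finance: Format B 42/163 = 25.8%, the skills-based format 260/694 = 37.5% → the skills-based format
Retail: Format B 407/736 = 55.3%, the skills-based format 73/110 = 66.4% → the skills-based format
Tech: Format B 40/186 = 21.5%, the skills-based format 303/965 = 31.4% → the skills-based format
Overall: Format B 593/1361 = 43.6%, the skills-based format 881/2276 = 38.7% → Format B
The skills-based format wins each industry group but Format B wins overall — the comparison reverses. The skills-based format's applications skew toward tech, which has a lower base rate.

Yes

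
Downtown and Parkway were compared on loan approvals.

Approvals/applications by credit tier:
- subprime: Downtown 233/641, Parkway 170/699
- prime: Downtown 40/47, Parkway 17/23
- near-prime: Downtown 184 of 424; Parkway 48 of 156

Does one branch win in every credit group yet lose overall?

Subprime: Downtown 233/641 = 36.3%, Parkway 170/699 = 24.3% → Downtown
Prime: Downtown 40/47 = 85.1%, Parkway 17/23 = 73.9% → Downtown
Near-prime: Downtown 184/424 = 43.4%, Parkway 48/156 = 30.8% → Downtown
Overall: Downtown 457/1112 = 41.1%, Parkway 235/878 = 26.8% → Downtown
Downtown wins overall and in every credit group — no reversal.

No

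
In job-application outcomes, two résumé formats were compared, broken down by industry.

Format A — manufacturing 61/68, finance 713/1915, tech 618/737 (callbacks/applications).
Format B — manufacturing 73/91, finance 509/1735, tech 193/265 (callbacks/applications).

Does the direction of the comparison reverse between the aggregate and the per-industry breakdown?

Manufacturing: Format A 61/68 = 89.7%, Format B 73/91 = 80.2% → Format A
Finance: Format A 713/1915 = 37.2%, Format B 509/1735 = 29.3% → Format A
Tech: Format A 618/737 = 83.9%, Format B 193/265 = 72.8% → Format A
Overall: Format A 1392/2720 = 51.2%, Format B 775/2091 = 37.1% → Format A
Format A wins overall and in every industry group — no reversal.

No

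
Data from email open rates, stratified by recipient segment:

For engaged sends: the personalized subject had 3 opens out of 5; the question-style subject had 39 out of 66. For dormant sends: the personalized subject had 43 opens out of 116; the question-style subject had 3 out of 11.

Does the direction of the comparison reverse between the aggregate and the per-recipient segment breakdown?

Yes

Engaged: the personalized subject 3/5 = 60.0%, the question-style subject 39/66 = 59.1% → the personalized subject
Dormant: the personalized subject 43/116 = 37.1%, the question-style subject 3/11 = 27.3% → the personalized subject
Overall: the personalized subject 46/121 = 38.0%, the question-style subject 42/77 = 54.5% → the question-style subject
The personalized subject wins each recipient group but the question-style subject wins overall — the comparison reverses. The personalized subject's sends skew toward dormant, which has a lower base rate.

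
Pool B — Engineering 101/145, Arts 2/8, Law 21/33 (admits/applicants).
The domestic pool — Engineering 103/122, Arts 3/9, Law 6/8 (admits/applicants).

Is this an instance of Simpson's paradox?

Engineering: Pool B 101/145 = 69.7%, the domestic pool 103/122 = 84.4% → the domestic pool
Arts: Pool B 2/8 = 25.0%, the domestic pool 3/9 = 33.3% → the domestic pool
Law: Pool B 21/33 = 63.6%, the domestic pool 6/8 = 75.0% → the domestic pool
Overall: Pool B 124/186 = 66.7%, the domestic pool 112/139 = 80.6% → the domestic pool
The domestic pool wins overall and in every department group — no reversal.

No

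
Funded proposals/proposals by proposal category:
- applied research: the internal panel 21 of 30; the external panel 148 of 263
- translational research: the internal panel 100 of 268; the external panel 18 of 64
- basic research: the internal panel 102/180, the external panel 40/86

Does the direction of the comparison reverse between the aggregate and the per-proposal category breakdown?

Yes

Applied research: the internal panel 21/30 = 70.0%, the external panel 148/263 = 56.3% → the internal panel
Translational research: the internal panel 100/268 = 37.3%, the external panel 18/64 = 28.1% → the internal panel
Basic research: the internal panel 102/180 = 56.7%, the external panel 40/86 = 46.5% → the internal panel
Overall: the internal panel 223/478 = 46.7%, the external panel 206/413 = 49.9% → the external panel
The internal panel wins each proposal group but the external panel wins overall — the comparison reverses. The internal panel's proposals skew toward translational research, which has a lower base rate.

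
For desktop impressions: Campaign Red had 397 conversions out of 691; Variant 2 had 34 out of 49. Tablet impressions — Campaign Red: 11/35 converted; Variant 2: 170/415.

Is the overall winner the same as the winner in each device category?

Desktop: Campaign Red 397/691 = 57.5%, Variant 2 34/49 = 69.4% → Variant 2
Tablet: Campaign Red 11/35 = 31.4%, Variant 2 170/415 = 41.0% → Variant 2
Overall: Campaign Red 408/726 = 56.2%, Variant 2 204/464 = 44.0% → Campaign Red
Variant 2 wins each device group but Campaign Red wins overall — the comparison reverses. Variant 2's impressions skew toward tablet, which has a lower base rate.

No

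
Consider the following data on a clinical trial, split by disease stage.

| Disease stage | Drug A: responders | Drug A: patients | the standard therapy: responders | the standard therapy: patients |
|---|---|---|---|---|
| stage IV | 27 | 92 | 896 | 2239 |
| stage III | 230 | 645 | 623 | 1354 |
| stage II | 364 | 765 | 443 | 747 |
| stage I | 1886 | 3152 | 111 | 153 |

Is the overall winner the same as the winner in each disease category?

No

Stage IV: Drug A 27/92 = 29.3%, the standard therapy 896/2239 = 40.0% → the standard therapy
Stage III: Drug A 230/645 = 35.7%, the standard therapy 623/1354 = 46.0% → the standard therapy
Stage II: Drug A 364/765 = 47.6%, the standard therapy 443/747 = 59.3% → the standard therapy
Stage I: Drug A 1886/3152 = 59.8%, the standard therapy 111/153 = 72.5% → the standard therapy
Overall: Drug A 2507/4654 = 53.9%, the standard therapy 2073/4493 = 46.1% → Drug A
The standard therapy wins each disease group but Drug A wins overall — the comparison reverses. The standard therapy's patients skew toward stage IV, which has a lower base rate.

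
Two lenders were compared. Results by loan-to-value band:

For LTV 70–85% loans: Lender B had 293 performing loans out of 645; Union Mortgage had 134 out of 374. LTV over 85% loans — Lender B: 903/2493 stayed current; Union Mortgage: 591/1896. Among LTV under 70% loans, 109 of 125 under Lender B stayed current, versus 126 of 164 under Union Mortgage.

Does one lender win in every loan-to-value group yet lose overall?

LTV 70–85%: Lender B 293/645 = 45.4%, Union Mortgage 134/374 = 35.8% → Lender B
LTV over 85%: Lender B 903/2493 = 36.2%, Union Mortgage 591/1896 = 31.2% → Lender B
LTV under 70%: Lender B 109/125 = 87.2%, Union Mortgage 126/164 = 76.8% → Lender B
Overall: Lender B 1305/3263 = 40.0%, Union Mortgage 851/2434 = 35.0% → Lender B
Lender B wins overall and in every loan-to-value group — no reversal.

No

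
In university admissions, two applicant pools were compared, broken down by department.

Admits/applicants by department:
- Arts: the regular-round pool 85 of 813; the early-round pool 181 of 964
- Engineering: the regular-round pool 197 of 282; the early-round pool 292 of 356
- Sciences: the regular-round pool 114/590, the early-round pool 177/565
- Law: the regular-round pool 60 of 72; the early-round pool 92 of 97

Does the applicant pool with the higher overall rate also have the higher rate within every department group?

Yes

Arts: the regular-round pool 85/813 = 10.5%, the early-round pool 181/964 = 18.8% → the early-round pool
Engineering: the regular-round pool 197/282 = 69.9%, the early-round pool 292/356 = 82.0% → the early-round pool
Sciences: the regular-round pool 114/590 = 19.3%, the early-round pool 177/565 = 31.3% → the early-round pool
Law: the regular-round pool 60/72 = 83.3%, the early-round pool 92/97 = 94.8% → the early-round pool
Overall: the regular-round pool 456/1757 = 26.0%, the early-round pool 742/1982 = 37.4% → the early-round pool
The early-round pool wins overall and in every department group — no reversal.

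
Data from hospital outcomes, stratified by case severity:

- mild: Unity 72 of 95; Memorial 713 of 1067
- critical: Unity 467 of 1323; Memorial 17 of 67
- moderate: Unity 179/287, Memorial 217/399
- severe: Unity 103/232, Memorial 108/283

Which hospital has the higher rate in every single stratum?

Unity

Mild: Unity 72/95 = 75.8%, Memorial 713/1067 = 66.8% → Unity
Critical: Unity 467/1323 = 35.3%, Memorial 17/67 = 25.4% → Unity
Moderate: Unity 179/287 = 62.4%, Memorial 217/399 = 54.4% → Unity
Severe: Unity 103/232 = 44.4%, Memorial 108/283 = 38.2% → Unity
Unity has the higher rate in all 4 groups.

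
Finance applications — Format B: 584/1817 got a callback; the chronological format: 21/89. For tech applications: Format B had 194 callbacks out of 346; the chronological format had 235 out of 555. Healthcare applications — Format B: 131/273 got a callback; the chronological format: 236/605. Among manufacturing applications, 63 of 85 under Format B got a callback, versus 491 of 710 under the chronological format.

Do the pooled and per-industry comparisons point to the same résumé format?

Finance: Format B 584/1817 = 32.1%, the chronological format 21/89 = 23.6% → Format B
Tech: Format B 194/346 = 56.1%, the chronological format 235/555 = 42.3% → Format B
Healthcare: Format B 131/273 = 48.0%, the chronological format 236/605 = 39.0% → Format B
Manufacturing: Format B 63/85 = 74.1%, the chronological format 491/710 = 69.2% → Format B
Overall: Format B 972/2521 = 38.6%, the chronological format 983/1959 = 50.2% → the chronological format
Format B wins each industry group but the chronological format wins overall — the comparison reverses. Format B's applications skew toward finance, which has a lower base rate.

No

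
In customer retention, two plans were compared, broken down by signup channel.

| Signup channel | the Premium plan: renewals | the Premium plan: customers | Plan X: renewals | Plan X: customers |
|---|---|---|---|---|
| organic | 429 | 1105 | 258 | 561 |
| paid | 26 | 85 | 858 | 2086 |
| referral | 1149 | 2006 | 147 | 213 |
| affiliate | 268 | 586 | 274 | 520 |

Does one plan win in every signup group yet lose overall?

Organic: the Premium plan 429/1105 = 38.8%, Plan X 258/561 = 46.0% → Plan X
Paid: the Premium plan 26/85 = 30.6%, Plan X 858/2086 = 41.1% → Plan X
Referral: the Premium plan 1149/2006 = 57.3%, Plan X 147/213 = 69.0% → Plan X
Affiliate: the Premium plan 268/586 = 45.7%, Plan X 274/520 = 52.7% → Plan X
Overall: the Premium plan 1872/3782 = 49.5%, Plan X 1537/3380 = 45.5% → the Premium plan
Plan X wins each signup group but the Premium plan wins overall — the comparison reverses. Plan X's customers skew toward paid, which has a lower base rate.

Yes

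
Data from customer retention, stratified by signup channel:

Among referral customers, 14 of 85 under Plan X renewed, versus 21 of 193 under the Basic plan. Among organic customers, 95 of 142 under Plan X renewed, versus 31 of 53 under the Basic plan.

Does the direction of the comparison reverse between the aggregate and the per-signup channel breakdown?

Referral: Plan X 14/85 = 16.5%, the Basic plan 21/193 = 10.9% → Plan X
Organic: Plan X 95/142 = 66.9%, the Basic plan 31/53 = 58.5% → Plan X
Overall: Plan X 109/227 = 48.0%, the Basic plan 52/246 = 21.1% → Plan X
Plan X wins overall and in every signup group — no reversal.

No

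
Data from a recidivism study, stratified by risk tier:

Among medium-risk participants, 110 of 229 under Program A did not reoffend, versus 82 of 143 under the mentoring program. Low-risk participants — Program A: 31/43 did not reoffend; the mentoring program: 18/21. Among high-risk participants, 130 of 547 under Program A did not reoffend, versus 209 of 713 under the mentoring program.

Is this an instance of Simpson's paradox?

No

Medium-risk: Program A 110/229 = 48.0%, the mentoring program 82/143 = 57.3% → the mentoring program
Low-risk: Program A 31/43 = 72.1%, the mentoring program 18/21 = 85.7% → the mentoring program
High-risk: Program A 130/547 = 23.8%, the mentoring program 209/713 = 29.3% → the mentoring program
Overall: Program A 271/819 = 33.1%, the mentoring program 309/877 = 35.2% → the mentoring program
The mentoring program wins overall and in every risk group — no reversal.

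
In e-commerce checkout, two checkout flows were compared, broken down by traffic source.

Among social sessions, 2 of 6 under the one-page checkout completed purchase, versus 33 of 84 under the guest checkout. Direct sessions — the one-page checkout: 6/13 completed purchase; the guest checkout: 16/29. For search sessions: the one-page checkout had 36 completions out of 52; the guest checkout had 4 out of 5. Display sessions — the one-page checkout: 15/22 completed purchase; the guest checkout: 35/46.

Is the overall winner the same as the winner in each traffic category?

No

Social: the one-page checkout 2/6 = 33.3%, the guest checkout 33/84 = 39.3% → the guest checkout
Direct: the one-page checkout 6/13 = 46.2%, the guest checkout 16/29 = 55.2% → the guest checkout
Search: the one-page checkout 36/52 = 69.2%, the guest checkout 4/5 = 80.0% → the guest checkout
Display: the one-page checkout 15/22 = 68.2%, the guest checkout 35/46 = 76.1% → the guest checkout
Overall: the one-page checkout 59/93 = 63.4%, the guest checkout 88/164 = 53.7% → the one-page checkout
The guest checkout wins each traffic group but the one-page checkout wins overall — the comparison reverses. The guest checkout's sessions skew toward social, which has a lower base rate.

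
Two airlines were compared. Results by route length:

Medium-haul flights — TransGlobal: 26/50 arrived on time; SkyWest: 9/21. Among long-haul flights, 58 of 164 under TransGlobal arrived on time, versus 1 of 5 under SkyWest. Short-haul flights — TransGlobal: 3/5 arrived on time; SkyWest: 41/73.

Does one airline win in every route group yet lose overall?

Yes

Medium-haul: TransGlobal 26/50 = 52.0%, SkyWest 9/21 = 42.9% → TransGlobal
Long-haul: TransGlobal 58/164 = 35.4%, SkyWest 1/5 = 20.0% → TransGlobal
Short-haul: TransGlobal 3/5 = 60.0%, SkyWest 41/73 = 56.2% → TransGlobal
Overall: TransGlobal 87/219 = 39.7%, SkyWest 51/99 = 51.5% → SkyWest
TransGlobal wins each route group but SkyWest wins overall — the comparison reverses. TransGlobal's flights skew toward long-haul, which has a lower base rate.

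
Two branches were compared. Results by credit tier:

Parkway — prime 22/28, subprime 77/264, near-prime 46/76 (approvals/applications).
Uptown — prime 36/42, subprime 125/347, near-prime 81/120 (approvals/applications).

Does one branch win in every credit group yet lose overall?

No

Prime: Parkway 22/28 = 78.6%, Uptown 36/42 = 85.7% → Uptown
Subprime: Parkway 77/264 = 29.2%, Uptown 125/347 = 36.0% → Uptown
Near-prime: Parkway 46/76 = 60.5%, Uptown 81/120 = 67.5% → Uptown
Overall: Parkway 145/368 = 39.4%, Uptown 242/509 = 47.5% → Uptown
Uptown wins overall and in every credit group — no reversal.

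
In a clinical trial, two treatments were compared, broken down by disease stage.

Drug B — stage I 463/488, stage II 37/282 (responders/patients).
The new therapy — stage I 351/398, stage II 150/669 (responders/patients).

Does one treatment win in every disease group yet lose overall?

Stage I: Drug B 463/488 = 94.9%, the new therapy 351/398 = 88.2% → Drug B
Stage II: Drug B 37/282 = 13.1%, the new therapy 150/669 = 22.4% → the new therapy
Overall: Drug B 500/770 = 64.9%, the new therapy 501/1067 = 47.0% → Drug B
Neither sweeps: Drug B wins 1 of 2 groups, the new therapy wins 1. Drug B wins overall but not every group — no Simpson reversal.

No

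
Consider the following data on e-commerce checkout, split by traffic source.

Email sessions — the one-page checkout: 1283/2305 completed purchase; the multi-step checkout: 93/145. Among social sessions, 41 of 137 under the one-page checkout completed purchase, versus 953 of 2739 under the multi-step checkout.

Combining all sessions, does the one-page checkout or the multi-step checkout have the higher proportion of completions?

Email: the one-page checkout 1283/2305 = 55.7%, the multi-step checkout 93/145 = 64.1% → the multi-step checkout
Social: the one-page checkout 41/137 = 29.9%, the multi-step checkout 953/2739 = 34.8% → the multi-step checkout
Overall: the one-page checkout 1324/2442 = 54.2%, the multi-step checkout 1046/2884 = 36.3% → the one-page checkout
(The multi-step checkout wins every traffic group but the one-page checkout wins overall — the multi-step checkout's sessions skew toward the low-rate social group.)

the one-page checkout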